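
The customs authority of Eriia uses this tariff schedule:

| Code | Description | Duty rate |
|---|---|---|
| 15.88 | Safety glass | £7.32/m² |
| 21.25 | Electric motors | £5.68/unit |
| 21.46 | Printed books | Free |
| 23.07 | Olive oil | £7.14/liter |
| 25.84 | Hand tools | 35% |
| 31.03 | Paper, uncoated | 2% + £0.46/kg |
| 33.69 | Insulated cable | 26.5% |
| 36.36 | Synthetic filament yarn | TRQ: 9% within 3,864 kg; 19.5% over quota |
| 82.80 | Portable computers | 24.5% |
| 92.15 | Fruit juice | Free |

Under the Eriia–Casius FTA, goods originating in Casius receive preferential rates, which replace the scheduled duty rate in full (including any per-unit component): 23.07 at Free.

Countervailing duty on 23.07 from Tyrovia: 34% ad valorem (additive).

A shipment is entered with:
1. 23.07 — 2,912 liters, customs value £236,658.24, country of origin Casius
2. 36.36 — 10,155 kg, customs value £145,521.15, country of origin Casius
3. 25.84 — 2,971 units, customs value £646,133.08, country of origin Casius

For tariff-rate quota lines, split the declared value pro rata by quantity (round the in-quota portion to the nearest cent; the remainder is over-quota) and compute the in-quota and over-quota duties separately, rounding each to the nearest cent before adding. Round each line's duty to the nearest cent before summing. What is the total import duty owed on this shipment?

Line 1 (23.07, Casius, 2,912 liters, £236,658.24):
Base rate for 23.07 is £7.14/liter.
Origin Casius qualifies under the Eriia–Casius agreement and 23.07 is covered: preferential rate Free applies instead.
The additional-duty order on 23.07 targets Tyrovia, not Casius; it does not apply.
Duty = £236,658.24 × 0% = £0.00.
Line 2 (36.36, Casius, 10,155 kg, £145,521.15):
Code 36.36 is under a tariff-rate quota (threshold 3,864 kg). In-quota: 3,864 kg at 9%; over-quota: 6,291 kg at 19.5%.
Pro-rata value split: in-quota = £145,521.15 × 3,864/10,155 = £55,371.12; over-quota = £145,521.15 − £55,371.12 = £90,150.03.
In-quota duty = £55,371.12 × 9% = £4,983.40. Over-quota duty = £90,150.03 × 19.5% = £17,579.26.
Line duty = £4,983.40 + £17,579.26 = £22,562.66.
Line 3 (25.84, Casius, 2,971 units, £646,133.08):
Base rate for 25.84 is 35%.
Origin Casius is the FTA partner but 25.84 is not on the preference list; base rate stands.
Duty = £646,133.08 × 35% = £226,146.58.
Total = £0.00 + £22,562.66 + £226,146.58 = £248,709.24.

£248,709.24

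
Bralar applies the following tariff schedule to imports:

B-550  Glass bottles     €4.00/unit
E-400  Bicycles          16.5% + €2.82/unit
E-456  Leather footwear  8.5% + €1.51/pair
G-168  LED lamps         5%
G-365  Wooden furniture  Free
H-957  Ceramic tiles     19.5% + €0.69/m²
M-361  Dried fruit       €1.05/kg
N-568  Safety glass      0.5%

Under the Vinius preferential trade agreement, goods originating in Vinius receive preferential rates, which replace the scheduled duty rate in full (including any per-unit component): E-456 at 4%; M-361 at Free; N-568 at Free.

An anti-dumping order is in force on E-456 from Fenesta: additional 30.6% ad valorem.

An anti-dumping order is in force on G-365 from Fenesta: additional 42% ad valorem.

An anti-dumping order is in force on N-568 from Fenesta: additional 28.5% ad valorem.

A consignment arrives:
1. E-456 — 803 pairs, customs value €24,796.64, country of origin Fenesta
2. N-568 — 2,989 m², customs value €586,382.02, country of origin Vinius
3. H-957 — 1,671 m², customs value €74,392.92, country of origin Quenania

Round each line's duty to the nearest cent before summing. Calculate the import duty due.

Line 1 (E-456, Fenesta, 803 pairs, €24,796.64):
Base rate for E-456 is 8.5% + €1.51/pair.
E-456 has an FTA preferential rate, but origin Fenesta is not Vinius; base rate stands.
Additional duty on E-456 from Fenesta: +30.6%. Applied ad valorem rate: 8.5% + 30.6% = 39.1%.
Duty = €24,796.64 × 39.1% + 803 × €1.51 = €10,908.02.
Line 2 (N-568, Vinius, 2,989 m², €586,382.02):
Base rate for N-568 is 0.5%.
Origin Vinius qualifies under the Bralar–Vinius agreement and N-568 is covered: preferential rate Free applies instead.
The additional-duty order on N-568 targets Fenesta, not Vinius; it does not apply.
Duty = €586,382.02 × 0% = €0.00.
Line 3 (H-957, Quenania, 1,671 m², €74,392.92):
Base rate for H-957 is 19.5% + €0.69/m².
Duty = €74,392.92 × 19.5% + 1,671 × €0.69 = €15,659.61.
Total = €10,908.02 + €0.00 + €15,659.61 = €26,567.63.

€26,567.63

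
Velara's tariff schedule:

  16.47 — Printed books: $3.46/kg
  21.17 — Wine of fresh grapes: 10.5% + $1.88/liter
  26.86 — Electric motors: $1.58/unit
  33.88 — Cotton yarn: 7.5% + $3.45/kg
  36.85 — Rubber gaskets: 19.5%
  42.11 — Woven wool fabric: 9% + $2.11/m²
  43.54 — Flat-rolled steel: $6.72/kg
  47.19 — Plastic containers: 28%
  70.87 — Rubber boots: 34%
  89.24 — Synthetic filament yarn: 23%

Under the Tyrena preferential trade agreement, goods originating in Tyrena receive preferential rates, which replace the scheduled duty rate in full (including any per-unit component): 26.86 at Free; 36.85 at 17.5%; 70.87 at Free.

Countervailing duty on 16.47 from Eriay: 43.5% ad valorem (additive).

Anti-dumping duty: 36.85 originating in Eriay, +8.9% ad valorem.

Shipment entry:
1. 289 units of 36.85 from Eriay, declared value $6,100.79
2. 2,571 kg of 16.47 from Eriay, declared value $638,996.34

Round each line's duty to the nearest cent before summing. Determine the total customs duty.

$288,591.69

Line 1 (36.85, Eriay, 289 units, $6,100.79):
Base rate for 36.85 is 19.5%.
36.85 has an FTA preferential rate, but origin Eriay is not Tyrena; base rate stands.
Additional duty on 36.85 from Eriay: +8.9%. Applied ad valorem rate: 19.5% + 8.9% = 28.4%.
Duty = $6,100.79 × 28.4% = $1,732.62.
Line 2 (16.47, Eriay, 2,571 kg, $638,996.34):
Base rate for 16.47 is $3.46/kg.
Additional duty on 16.47 from Eriay: +43.5% ad valorem. Applied ad valorem rate = 43.5%.
Duty = $638,996.34 × 43.5% + 2,571 × $3.46 = $286,859.07.
Total = $1,732.62 + $286,859.07 = $288,591.69.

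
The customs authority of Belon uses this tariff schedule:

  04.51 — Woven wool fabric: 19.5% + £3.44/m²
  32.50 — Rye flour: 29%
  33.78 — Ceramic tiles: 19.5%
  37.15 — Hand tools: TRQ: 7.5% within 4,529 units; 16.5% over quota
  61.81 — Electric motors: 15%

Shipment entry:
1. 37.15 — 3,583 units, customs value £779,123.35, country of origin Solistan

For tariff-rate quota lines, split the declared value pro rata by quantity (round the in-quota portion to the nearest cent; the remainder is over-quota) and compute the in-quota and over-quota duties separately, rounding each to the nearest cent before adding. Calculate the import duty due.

£58,434.25

Line 1 (37.15, Solistan, 3,583 units, £779,123.35):
Code 37.15 is under a tariff-rate quota (threshold 4,529 units). Quantity 3,583 units is within the quota, so the in-quota rate 7.5% applies to the full value.
Duty = £779,123.35 × 7.5% = £58,434.25.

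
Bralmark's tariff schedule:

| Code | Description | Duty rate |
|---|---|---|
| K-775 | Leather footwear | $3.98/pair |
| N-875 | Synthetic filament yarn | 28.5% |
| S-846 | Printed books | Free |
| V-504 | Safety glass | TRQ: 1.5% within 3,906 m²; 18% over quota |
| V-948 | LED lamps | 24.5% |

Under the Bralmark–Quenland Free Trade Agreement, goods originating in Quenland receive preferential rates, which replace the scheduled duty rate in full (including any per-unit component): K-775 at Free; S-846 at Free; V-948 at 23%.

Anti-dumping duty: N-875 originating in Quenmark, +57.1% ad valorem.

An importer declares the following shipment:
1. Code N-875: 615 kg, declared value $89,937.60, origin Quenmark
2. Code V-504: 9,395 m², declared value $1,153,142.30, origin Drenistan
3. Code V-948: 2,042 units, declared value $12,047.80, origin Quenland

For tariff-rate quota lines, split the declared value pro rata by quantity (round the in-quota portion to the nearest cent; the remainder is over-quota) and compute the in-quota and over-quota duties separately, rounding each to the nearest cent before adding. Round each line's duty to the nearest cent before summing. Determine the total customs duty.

$208,218.49

Line 1 (N-875, Quenmark, 615 kg, $89,937.60):
Base rate for N-875 is 28.5%.
Additional duty on N-875 from Quenmark: +57.1%. Applied ad valorem rate: 28.5% + 57.1% = 85.6%.
Duty = $89,937.60 × 85.6% = $76,986.59.
Line 2 (V-504, Drenistan, 9,395 m², $1,153,142.30):
Code V-504 is under a tariff-rate quota (threshold 3,906 m²). In-quota: 3,906 m² at 1.5%; over-quota: 5,489 m² at 18%.
Pro-rata value split: in-quota = $1,153,142.30 × 3,906/9,395 = $479,422.44; over-quota = $1,153,142.30 − $479,422.44 = $673,719.86.
In-quota duty = $479,422.44 × 1.5% = $7,191.34. Over-quota duty = $673,719.86 × 18% = $121,269.57.
Line duty = $7,191.34 + $121,269.57 = $128,460.91.
Line 3 (V-948, Quenland, 2,042 units, $12,047.80):
Base rate for V-948 is 24.5%.
Origin Quenland qualifies under the Bralmark–Quenland agreement and V-948 is covered: preferential rate 23% applies instead.
Duty = $12,047.80 × 23% = $2,770.99.
Total = $76,986.59 + $128,460.91 + $2,770.99 = $208,218.49.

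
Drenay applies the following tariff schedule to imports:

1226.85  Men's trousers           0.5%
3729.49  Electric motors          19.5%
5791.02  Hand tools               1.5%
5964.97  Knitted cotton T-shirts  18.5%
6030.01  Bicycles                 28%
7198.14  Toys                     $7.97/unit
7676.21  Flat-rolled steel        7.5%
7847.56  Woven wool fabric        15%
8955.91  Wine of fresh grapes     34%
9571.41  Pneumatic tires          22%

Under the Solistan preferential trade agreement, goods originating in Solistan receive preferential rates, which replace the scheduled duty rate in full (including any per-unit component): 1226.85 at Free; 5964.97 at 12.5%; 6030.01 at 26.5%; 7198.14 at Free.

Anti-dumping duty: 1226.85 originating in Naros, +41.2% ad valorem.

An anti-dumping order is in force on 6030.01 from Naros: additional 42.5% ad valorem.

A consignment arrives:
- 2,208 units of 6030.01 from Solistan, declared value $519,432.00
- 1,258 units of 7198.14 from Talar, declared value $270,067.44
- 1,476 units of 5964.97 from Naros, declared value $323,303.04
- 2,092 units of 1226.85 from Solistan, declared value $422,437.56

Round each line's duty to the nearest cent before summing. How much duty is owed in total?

Line 1 (6030.01, Solistan, 2,208 units, $519,432.00):
Base rate for 6030.01 is 28%.
Origin Solistan qualifies under the Drenay–Solistan agreement and 6030.01 is covered: preferential rate 26.5% applies instead.
The additional-duty order on 6030.01 targets Naros, not Solistan; it does not apply.
Duty = $519,432.00 × 26.5% = $137,649.48.
Line 2 (7198.14, Talar, 1,258 units, $270,067.44):
Base rate for 7198.14 is $7.97/unit.
7198.14 has an FTA preferential rate, but origin Talar is not Solistan; base rate stands.
Duty = 1,258 × $7.97 = $10,026.26.
Line 3 (5964.97, Naros, 1,476 units, $323,303.04):
Base rate for 5964.97 is 18.5%.
5964.97 has an FTA preferential rate, but origin Naros is not Solistan; base rate stands.
Duty = $323,303.04 × 18.5% = $59,811.06.
Line 4 (1226.85, Solistan, 2,092 units, $422,437.56):
Base rate for 1226.85 is 0.5%.
Origin Solistan qualifies under the Drenay–Solistan agreement and 1226.85 is covered: preferential rate Free applies instead.
The additional-duty order on 1226.85 targets Naros, not Solistan; it does not apply.
Duty = $422,437.56 × 0% = $0.00.
Total = $137,649.48 + $10,026.26 + $59,811.06 + $0.00 = $207,486.80.

$207,486.80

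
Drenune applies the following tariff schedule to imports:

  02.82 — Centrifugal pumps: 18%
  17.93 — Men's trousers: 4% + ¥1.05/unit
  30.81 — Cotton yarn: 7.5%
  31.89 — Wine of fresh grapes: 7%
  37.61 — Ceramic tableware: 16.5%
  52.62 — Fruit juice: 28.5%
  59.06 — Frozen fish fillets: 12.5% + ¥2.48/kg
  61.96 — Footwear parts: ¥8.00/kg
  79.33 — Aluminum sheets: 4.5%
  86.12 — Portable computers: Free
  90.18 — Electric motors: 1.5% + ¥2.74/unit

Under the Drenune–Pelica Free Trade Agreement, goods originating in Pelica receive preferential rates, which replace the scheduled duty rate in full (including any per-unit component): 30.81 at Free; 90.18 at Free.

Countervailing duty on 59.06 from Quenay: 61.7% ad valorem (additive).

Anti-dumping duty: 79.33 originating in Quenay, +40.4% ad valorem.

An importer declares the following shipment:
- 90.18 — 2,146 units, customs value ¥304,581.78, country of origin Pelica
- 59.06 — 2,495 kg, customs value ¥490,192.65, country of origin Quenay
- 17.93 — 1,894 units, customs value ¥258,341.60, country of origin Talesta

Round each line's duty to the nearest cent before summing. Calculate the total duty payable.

¥382,232.91

Line 1 (90.18, Pelica, 2,146 units, ¥304,581.78):
Base rate for 90.18 is 1.5% + ¥2.74/unit.
Origin Pelica qualifies under the Drenune–Pelica agreement and 90.18 is covered: preferential rate Free applies instead.
Duty = ¥304,581.78 × 0% = ¥0.00.
Line 2 (59.06, Quenay, 2,495 kg, ¥490,192.65):
Base rate for 59.06 is 12.5% + ¥2.48/kg.
Additional duty on 59.06 from Quenay: +61.7%. Applied ad valorem rate: 12.5% + 61.7% = 74.2%.
Duty = ¥490,192.65 × 74.2% + 2,495 × ¥2.48 = ¥369,910.55.
Line 3 (17.93, Talesta, 1,894 units, ¥258,341.60):
Base rate for 17.93 is 4% + ¥1.05/unit.
Duty = ¥258,341.60 × 4% + 1,894 × ¥1.05 = ¥12,322.36.
Total = ¥0.00 + ¥369,910.55 + ¥12,322.36 = ¥382,232.91.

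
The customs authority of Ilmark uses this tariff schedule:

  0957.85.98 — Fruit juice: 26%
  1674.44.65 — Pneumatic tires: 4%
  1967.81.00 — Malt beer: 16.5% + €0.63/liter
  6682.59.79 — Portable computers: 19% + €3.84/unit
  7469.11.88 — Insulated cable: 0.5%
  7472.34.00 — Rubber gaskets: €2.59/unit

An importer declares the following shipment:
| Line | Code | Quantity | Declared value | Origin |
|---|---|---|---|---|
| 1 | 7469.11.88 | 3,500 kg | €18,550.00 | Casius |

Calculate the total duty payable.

Line 1 (7469.11.88, Casius, 3,500 kg, €18,550.00):
Base rate for 7469.11.88 is 0.5%.
Duty = €18,550.00 × 0.5% = €92.75.

€92.75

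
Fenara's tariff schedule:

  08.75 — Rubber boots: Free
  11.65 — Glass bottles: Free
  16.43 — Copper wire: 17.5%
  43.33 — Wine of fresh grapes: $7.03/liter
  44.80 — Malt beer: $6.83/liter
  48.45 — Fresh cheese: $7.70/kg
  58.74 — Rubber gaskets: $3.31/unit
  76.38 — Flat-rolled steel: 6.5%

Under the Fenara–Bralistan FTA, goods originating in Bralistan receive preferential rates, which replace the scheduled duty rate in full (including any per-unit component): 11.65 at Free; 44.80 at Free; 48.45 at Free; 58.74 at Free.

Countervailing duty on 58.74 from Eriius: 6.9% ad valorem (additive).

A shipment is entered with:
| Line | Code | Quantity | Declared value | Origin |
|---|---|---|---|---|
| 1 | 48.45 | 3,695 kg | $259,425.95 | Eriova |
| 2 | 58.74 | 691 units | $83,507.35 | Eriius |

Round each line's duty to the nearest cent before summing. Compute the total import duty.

Line 1 (48.45, Eriova, 3,695 kg, $259,425.95):
Base rate for 48.45 is $7.70/kg.
48.45 has an FTA preferential rate, but origin Eriova is not Bralistan; base rate stands.
Duty = 3,695 × $7.70 = $28,451.50.
Line 2 (58.74, Eriius, 691 units, $83,507.35):
Base rate for 58.74 is $3.31/unit.
58.74 has an FTA preferential rate, but origin Eriius is not Bralistan; base rate stands.
Additional duty on 58.74 from Eriius: +6.9% ad valorem. Applied ad valorem rate = 6.9%.
Duty = $83,507.35 × 6.9% + 691 × $3.31 = $8,049.22.
Total = $28,451.50 + $8,049.22 = $36,500.72.

$36,500.72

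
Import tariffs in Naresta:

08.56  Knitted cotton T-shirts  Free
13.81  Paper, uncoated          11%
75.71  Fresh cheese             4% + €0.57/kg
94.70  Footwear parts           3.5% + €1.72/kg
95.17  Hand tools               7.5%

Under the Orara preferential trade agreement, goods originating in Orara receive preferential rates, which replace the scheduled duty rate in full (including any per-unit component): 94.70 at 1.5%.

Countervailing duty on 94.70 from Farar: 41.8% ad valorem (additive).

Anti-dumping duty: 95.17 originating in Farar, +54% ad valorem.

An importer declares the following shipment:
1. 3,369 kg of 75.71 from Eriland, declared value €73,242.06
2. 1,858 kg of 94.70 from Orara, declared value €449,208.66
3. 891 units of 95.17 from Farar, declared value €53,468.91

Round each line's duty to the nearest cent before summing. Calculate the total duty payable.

Line 1 (75.71, Eriland, 3,369 kg, €73,242.06):
Base rate for 75.71 is 4% + €0.57/kg.
Duty = €73,242.06 × 4% + 3,369 × €0.57 = €4,850.01.
Line 2 (94.70, Orara, 1,858 kg, €449,208.66):
Base rate for 94.70 is 3.5% + €1.72/kg.
Origin Orara qualifies under the Naresta–Orara agreement and 94.70 is covered: preferential rate 1.5% applies instead.
The additional-duty order on 94.70 targets Farar, not Orara; it does not apply.
Duty = €449,208.66 × 1.5% = €6,738.13.
Line 3 (95.17, Farar, 891 units, €53,468.91):
Base rate for 95.17 is 7.5%.
Additional duty on 95.17 from Farar: +54%. Applied ad valorem rate: 7.5% + 54% = 61.5%.
Duty = €53,468.91 × 61.5% = €32,883.38.
Total = €4,850.01 + €6,738.13 + €32,883.38 = €44,471.52.

€44,471.52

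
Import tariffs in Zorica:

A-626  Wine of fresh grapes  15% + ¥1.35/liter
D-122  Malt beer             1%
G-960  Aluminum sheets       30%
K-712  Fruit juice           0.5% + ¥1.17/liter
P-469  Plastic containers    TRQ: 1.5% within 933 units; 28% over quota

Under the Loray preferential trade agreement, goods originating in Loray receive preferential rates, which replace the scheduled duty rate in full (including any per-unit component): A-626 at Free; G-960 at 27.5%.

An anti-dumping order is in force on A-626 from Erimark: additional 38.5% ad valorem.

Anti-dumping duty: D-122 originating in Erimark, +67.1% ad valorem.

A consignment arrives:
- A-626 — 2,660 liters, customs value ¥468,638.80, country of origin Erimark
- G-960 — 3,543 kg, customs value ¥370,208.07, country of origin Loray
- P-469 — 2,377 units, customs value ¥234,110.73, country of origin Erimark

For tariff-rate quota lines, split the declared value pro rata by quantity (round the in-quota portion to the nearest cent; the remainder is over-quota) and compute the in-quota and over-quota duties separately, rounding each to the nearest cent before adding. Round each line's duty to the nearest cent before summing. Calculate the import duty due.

Line 1 (A-626, Erimark, 2,660 liters, ¥468,638.80):
Base rate for A-626 is 15% + ¥1.35/liter.
A-626 has an FTA preferential rate, but origin Erimark is not Loray; base rate stands.
Additional duty on A-626 from Erimark: +38.5%. Applied ad valorem rate: 15% + 38.5% = 53.5%.
Duty = ¥468,638.80 × 53.5% + 2,660 × ¥1.35 = ¥254,312.76.
Line 2 (G-960, Loray, 3,543 kg, ¥370,208.07):
Base rate for G-960 is 30%.
Origin Loray qualifies under the Zorica–Loray agreement and G-960 is covered: preferential rate 27.5% applies instead.
Duty = ¥370,208.07 × 27.5% = ¥101,807.22.
Line 3 (P-469, Erimark, 2,377 units, ¥234,110.73):
Code P-469 is under a tariff-rate quota (threshold 933 units). In-quota: 933 units at 1.5%; over-quota: 1,444 units at 28%.
Pro-rata value split: in-quota = ¥234,110.73 × 933/2,377 = ¥91,891.17; over-quota = ¥234,110.73 − ¥91,891.17 = ¥142,219.56.
In-quota duty = ¥91,891.17 × 1.5% = ¥1,378.37. Over-quota duty = ¥142,219.56 × 28% = ¥39,821.48.
Line duty = ¥1,378.37 + ¥39,821.48 = ¥41,199.85.
Total = ¥254,312.76 + ¥101,807.22 + ¥41,199.85 = ¥397,319.83.

¥397,319.83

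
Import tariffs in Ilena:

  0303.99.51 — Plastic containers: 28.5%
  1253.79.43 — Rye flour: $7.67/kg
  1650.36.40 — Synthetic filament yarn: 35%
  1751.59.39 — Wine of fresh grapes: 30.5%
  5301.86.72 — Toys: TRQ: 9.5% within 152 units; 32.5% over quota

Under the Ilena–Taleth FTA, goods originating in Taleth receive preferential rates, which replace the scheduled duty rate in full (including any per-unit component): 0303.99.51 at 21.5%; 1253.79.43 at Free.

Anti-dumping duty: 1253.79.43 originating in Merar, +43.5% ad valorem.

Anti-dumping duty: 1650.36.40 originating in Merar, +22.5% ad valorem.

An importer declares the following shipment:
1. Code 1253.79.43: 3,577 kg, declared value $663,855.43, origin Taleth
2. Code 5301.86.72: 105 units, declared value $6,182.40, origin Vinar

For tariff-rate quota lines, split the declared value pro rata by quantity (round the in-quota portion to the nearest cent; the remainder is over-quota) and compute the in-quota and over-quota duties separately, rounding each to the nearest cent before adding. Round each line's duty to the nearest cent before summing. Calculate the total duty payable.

$587.33

Line 1 (1253.79.43, Taleth, 3,577 kg, $663,855.43):
Base rate for 1253.79.43 is $7.67/kg.
Origin Taleth qualifies under the Ilena–Taleth agreement and 1253.79.43 is covered: preferential rate Free applies instead.
The additional-duty order on 1253.79.43 targets Merar, not Taleth; it does not apply.
Duty = $663,855.43 × 0% = $0.00.
Line 2 (5301.86.72, Vinar, 105 units, $6,182.40):
Code 5301.86.72 is under a tariff-rate quota (threshold 152 units). Quantity 105 units is within the quota, so the in-quota rate 9.5% applies to the full value.
Duty = $6,182.40 × 9.5% = $587.33.
Total = $0.00 + $587.33 = $587.33.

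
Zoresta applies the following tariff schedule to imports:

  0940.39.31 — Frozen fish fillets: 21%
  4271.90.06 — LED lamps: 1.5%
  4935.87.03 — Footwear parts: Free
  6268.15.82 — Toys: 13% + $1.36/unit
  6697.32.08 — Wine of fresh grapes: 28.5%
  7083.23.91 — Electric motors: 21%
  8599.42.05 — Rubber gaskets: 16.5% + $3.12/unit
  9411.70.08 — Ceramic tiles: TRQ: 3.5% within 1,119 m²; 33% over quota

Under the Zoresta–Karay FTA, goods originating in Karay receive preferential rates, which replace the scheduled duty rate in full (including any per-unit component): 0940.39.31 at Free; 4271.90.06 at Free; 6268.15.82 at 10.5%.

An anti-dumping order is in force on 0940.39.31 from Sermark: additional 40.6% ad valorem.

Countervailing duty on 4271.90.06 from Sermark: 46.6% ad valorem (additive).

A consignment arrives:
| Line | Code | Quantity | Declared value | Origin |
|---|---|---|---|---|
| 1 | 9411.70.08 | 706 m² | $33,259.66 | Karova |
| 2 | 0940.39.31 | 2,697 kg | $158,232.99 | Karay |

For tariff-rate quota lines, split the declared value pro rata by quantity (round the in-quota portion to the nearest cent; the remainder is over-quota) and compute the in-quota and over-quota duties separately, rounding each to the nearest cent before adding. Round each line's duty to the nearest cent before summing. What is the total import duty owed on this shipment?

Line 1 (9411.70.08, Karova, 706 m², $33,259.66):
Code 9411.70.08 is under a tariff-rate quota (threshold 1,119 m²). Quantity 706 m² is within the quota, so the in-quota rate 3.5% applies to the full value.
Duty = $33,259.66 × 3.5% = $1,164.09.
Line 2 (0940.39.31, Karay, 2,697 kg, $158,232.99):
Base rate for 0940.39.31 is 21%.
Origin Karay qualifies under the Zoresta–Karay agreement and 0940.39.31 is covered: preferential rate Free applies instead.
The additional-duty order on 0940.39.31 targets Sermark, not Karay; it does not apply.
Duty = $158,232.99 × 0% = $0.00.
Total = $1,164.09 + $0.00 = $1,164.09.

$1,164.09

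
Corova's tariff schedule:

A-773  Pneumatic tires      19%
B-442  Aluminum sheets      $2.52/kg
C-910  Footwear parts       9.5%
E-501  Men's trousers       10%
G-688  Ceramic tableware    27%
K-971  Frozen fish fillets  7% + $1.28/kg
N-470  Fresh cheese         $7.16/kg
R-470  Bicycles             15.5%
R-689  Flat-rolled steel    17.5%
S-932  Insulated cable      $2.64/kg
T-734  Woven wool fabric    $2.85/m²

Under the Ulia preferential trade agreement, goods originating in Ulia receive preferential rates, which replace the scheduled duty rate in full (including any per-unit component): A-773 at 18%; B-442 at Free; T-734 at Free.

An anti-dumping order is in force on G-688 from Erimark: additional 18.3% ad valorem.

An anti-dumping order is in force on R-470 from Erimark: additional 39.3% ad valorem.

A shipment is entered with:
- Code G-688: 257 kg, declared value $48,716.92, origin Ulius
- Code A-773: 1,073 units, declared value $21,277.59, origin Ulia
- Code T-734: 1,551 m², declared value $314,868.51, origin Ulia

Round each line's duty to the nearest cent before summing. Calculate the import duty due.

$16,983.54

Line 1 (G-688, Ulius, 257 kg, $48,716.92):
Base rate for G-688 is 27%.
The additional-duty order on G-688 targets Erimark, not Ulius; it does not apply.
Duty = $48,716.92 × 27% = $13,153.57.
Line 2 (A-773, Ulia, 1,073 units, $21,277.59):
Base rate for A-773 is 19%.
Origin Ulia qualifies under the Corova–Ulia agreement and A-773 is covered: preferential rate 18% applies instead.
Duty = $21,277.59 × 18% = $3,829.97.
Line 3 (T-734, Ulia, 1,551 m², $314,868.51):
Base rate for T-734 is $2.85/m².
Origin Ulia qualifies under the Corova–Ulia agreement and T-734 is covered: preferential rate Free applies instead.
Duty = $314,868.51 × 0% = $0.00.
Total = $13,153.57 + $3,829.97 + $0.00 = $16,983.54.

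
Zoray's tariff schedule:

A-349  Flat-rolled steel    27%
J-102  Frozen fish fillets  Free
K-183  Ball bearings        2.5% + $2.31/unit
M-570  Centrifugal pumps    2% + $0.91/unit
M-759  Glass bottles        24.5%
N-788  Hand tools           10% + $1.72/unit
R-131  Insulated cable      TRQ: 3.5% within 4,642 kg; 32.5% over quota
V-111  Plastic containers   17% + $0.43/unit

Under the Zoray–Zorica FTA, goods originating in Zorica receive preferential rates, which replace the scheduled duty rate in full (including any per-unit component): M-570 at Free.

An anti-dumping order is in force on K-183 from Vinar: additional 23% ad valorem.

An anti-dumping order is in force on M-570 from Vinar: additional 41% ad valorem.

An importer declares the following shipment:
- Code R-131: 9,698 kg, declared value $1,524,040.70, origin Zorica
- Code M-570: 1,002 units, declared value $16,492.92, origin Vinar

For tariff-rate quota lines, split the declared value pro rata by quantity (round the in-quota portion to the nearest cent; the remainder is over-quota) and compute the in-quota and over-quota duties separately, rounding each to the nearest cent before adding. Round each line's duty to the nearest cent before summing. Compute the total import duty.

$291,764.82

Line 1 (R-131, Zorica, 9,698 kg, $1,524,040.70):
Code R-131 is under a tariff-rate quota (threshold 4,642 kg). In-quota: 4,642 kg at 3.5%; over-quota: 5,056 kg at 32.5%.
Pro-rata value split: in-quota = $1,524,040.70 × 4,642/9,698 = $729,490.30; over-quota = $1,524,040.70 − $729,490.30 = $794,550.40.
In-quota duty = $729,490.30 × 3.5% = $25,532.16. Over-quota duty = $794,550.40 × 32.5% = $258,228.88.
Line duty = $25,532.16 + $258,228.88 = $283,761.04.
Line 2 (M-570, Vinar, 1,002 units, $16,492.92):
Base rate for M-570 is 2% + $0.91/unit.
M-570 has an FTA preferential rate, but origin Vinar is not Zorica; base rate stands.
Additional duty on M-570 from Vinar: +41%. Applied ad valorem rate: 2% + 41% = 43%.
Duty = $16,492.92 × 43% + 1,002 × $0.91 = $8,003.78.
Total = $283,761.04 + $8,003.78 = $291,764.82.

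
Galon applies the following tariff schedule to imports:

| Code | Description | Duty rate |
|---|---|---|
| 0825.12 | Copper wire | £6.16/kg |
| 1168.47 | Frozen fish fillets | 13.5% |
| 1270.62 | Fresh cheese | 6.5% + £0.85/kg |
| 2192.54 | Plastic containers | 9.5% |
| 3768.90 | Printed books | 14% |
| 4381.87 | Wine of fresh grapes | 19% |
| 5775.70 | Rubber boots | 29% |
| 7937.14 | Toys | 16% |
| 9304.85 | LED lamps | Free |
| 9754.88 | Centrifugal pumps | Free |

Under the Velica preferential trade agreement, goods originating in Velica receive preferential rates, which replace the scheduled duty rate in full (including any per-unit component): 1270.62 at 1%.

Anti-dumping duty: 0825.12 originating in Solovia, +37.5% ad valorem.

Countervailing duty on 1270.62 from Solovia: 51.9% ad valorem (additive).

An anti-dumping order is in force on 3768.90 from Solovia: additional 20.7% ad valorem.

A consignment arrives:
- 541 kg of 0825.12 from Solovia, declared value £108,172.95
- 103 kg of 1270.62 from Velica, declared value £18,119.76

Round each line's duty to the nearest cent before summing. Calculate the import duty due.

£44,078.62

Line 1 (0825.12, Solovia, 541 kg, £108,172.95):
Base rate for 0825.12 is £6.16/kg.
Additional duty on 0825.12 from Solovia: +37.5% ad valorem. Applied ad valorem rate = 37.5%.
Duty = £108,172.95 × 37.5% + 541 × £6.16 = £43,897.42.
Line 2 (1270.62, Velica, 103 kg, £18,119.76):
Base rate for 1270.62 is 6.5% + £0.85/kg.
Origin Velica qualifies under the Galon–Velica agreement and 1270.62 is covered: preferential rate 1% applies instead.
The additional-duty order on 1270.62 targets Solovia, not Velica; it does not apply.
Duty = £18,119.76 × 1% = £181.20.
Total = £43,897.42 + £181.20 = £44,078.62.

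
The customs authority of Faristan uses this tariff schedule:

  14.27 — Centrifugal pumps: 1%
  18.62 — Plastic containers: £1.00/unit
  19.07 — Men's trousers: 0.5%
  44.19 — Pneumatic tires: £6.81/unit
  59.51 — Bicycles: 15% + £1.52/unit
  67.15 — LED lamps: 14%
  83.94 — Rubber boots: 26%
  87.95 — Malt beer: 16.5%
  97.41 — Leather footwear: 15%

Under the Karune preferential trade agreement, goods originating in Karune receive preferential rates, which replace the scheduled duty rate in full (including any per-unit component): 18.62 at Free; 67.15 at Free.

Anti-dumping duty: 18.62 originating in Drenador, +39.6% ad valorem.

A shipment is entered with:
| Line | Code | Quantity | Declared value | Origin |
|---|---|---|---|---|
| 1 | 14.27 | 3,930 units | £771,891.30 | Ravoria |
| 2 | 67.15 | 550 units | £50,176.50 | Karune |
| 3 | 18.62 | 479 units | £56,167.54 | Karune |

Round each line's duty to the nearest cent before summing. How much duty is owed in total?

Line 1 (14.27, Ravoria, 3,930 units, £771,891.30):
Base rate for 14.27 is 1%.
Duty = £771,891.30 × 1% = £7,718.91.
Line 2 (67.15, Karune, 550 units, £50,176.50):
Base rate for 67.15 is 14%.
Origin Karune qualifies under the Faristan–Karune agreement and 67.15 is covered: preferential rate Free applies instead.
Duty = £50,176.50 × 0% = £0.00.
Line 3 (18.62, Karune, 479 units, £56,167.54):
Base rate for 18.62 is £1.00/unit.
Origin Karune qualifies under the Faristan–Karune agreement and 18.62 is covered: preferential rate Free applies instead.
The additional-duty order on 18.62 targets Drenador, not Karune; it does not apply.
Duty = £56,167.54 × 0% = £0.00.
Total = £7,718.91 + £0.00 + £0.00 = £7,718.91.

£7,718.91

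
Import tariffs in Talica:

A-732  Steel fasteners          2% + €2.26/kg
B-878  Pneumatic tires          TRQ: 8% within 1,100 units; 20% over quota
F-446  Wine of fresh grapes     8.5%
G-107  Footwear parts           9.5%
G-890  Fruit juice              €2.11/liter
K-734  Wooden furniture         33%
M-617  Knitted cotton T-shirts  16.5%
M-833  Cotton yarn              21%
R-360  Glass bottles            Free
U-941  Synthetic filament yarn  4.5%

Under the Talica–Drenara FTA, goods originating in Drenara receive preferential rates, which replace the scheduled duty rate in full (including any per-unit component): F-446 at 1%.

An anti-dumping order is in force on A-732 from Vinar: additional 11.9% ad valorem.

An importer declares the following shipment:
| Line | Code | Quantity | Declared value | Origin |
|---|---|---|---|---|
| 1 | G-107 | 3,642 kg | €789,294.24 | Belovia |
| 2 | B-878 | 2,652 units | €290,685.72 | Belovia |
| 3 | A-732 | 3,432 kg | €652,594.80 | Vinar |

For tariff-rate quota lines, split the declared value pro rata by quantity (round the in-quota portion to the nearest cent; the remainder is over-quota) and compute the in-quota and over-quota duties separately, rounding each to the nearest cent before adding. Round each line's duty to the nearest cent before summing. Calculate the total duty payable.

€217,118.57

Line 1 (G-107, Belovia, 3,642 kg, €789,294.24):
Base rate for G-107 is 9.5%.
Duty = €789,294.24 × 9.5% = €74,982.95.
Line 2 (B-878, Belovia, 2,652 units, €290,685.72):
Code B-878 is under a tariff-rate quota (threshold 1,100 units). In-quota: 1,100 units at 8%; over-quota: 1,552 units at 20%.
Pro-rata value split: in-quota = €290,685.72 × 1,100/2,652 = €120,571.00; over-quota = €290,685.72 − €120,571.00 = €170,114.72.
In-quota duty = €120,571.00 × 8% = €9,645.68. Over-quota duty = €170,114.72 × 20% = €34,022.94.
Line duty = €9,645.68 + €34,022.94 = €43,668.62.
Line 3 (A-732, Vinar, 3,432 kg, €652,594.80):
Base rate for A-732 is 2% + €2.26/kg.
Additional duty on A-732 from Vinar: +11.9%. Applied ad valorem rate: 2% + 11.9% = 13.9%.
Duty = €652,594.80 × 13.9% + 3,432 × €2.26 = €98,467.00.
Total = €74,982.95 + €43,668.62 + €98,467.00 = €217,118.57.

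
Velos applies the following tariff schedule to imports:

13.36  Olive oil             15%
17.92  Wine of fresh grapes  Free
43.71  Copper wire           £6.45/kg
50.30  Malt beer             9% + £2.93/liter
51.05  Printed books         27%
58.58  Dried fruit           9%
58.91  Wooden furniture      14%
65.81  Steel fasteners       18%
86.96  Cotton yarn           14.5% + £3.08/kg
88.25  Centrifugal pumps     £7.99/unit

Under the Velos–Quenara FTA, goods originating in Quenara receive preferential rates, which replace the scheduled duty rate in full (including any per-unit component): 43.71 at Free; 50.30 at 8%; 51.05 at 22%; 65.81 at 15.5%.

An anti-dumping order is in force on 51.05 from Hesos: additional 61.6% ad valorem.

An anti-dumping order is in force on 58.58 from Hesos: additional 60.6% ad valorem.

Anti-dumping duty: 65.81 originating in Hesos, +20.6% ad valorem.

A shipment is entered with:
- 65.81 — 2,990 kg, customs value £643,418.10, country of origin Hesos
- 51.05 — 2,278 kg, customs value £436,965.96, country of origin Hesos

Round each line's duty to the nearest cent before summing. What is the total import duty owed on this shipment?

£635,511.23

Line 1 (65.81, Hesos, 2,990 kg, £643,418.10):
Base rate for 65.81 is 18%.
65.81 has an FTA preferential rate, but origin Hesos is not Quenara; base rate stands.
Additional duty on 65.81 from Hesos: +20.6%. Applied ad valorem rate: 18% + 20.6% = 38.6%.
Duty = £643,418.10 × 38.6% = £248,359.39.
Line 2 (51.05, Hesos, 2,278 kg, £436,965.96):
Base rate for 51.05 is 27%.
51.05 has an FTA preferential rate, but origin Hesos is not Quenara; base rate stands.
Additional duty on 51.05 from Hesos: +61.6%. Applied ad valorem rate: 27% + 61.6% = 88.6%.
Duty = £436,965.96 × 88.6% = £387,151.84.
Total = £248,359.39 + £387,151.84 = £635,511.23.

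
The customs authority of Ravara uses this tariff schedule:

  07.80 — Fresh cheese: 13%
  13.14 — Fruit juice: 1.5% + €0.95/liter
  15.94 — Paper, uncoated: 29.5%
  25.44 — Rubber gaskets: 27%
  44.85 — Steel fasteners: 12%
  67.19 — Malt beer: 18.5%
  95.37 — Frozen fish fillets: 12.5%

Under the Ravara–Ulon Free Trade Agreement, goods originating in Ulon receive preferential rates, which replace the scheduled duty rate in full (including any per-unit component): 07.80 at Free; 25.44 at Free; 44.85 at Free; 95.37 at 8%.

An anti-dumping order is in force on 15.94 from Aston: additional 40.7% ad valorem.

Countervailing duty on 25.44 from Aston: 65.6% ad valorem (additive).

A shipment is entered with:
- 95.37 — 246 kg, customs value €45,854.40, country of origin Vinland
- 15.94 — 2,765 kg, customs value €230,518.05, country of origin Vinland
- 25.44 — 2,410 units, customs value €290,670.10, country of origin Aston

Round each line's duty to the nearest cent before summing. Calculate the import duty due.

Line 1 (95.37, Vinland, 246 kg, €45,854.40):
Base rate for 95.37 is 12.5%.
95.37 has an FTA preferential rate, but origin Vinland is not Ulon; base rate stands.
Duty = €45,854.40 × 12.5% = €5,731.80.
Line 2 (15.94, Vinland, 2,765 kg, €230,518.05):
Base rate for 15.94 is 29.5%.
The additional-duty order on 15.94 targets Aston, not Vinland; it does not apply.
Duty = €230,518.05 × 29.5% = €68,002.82.
Line 3 (25.44, Aston, 2,410 units, €290,670.10):
Base rate for 25.44 is 27%.
25.44 has an FTA preferential rate, but origin Aston is not Ulon; base rate stands.
Additional duty on 25.44 from Aston: +65.6%. Applied ad valorem rate: 27% + 65.6% = 92.6%.
Duty = €290,670.10 × 92.6% = €269,160.51.
Total = €5,731.80 + €68,002.82 + €269,160.51 = €342,895.13.

€342,895.13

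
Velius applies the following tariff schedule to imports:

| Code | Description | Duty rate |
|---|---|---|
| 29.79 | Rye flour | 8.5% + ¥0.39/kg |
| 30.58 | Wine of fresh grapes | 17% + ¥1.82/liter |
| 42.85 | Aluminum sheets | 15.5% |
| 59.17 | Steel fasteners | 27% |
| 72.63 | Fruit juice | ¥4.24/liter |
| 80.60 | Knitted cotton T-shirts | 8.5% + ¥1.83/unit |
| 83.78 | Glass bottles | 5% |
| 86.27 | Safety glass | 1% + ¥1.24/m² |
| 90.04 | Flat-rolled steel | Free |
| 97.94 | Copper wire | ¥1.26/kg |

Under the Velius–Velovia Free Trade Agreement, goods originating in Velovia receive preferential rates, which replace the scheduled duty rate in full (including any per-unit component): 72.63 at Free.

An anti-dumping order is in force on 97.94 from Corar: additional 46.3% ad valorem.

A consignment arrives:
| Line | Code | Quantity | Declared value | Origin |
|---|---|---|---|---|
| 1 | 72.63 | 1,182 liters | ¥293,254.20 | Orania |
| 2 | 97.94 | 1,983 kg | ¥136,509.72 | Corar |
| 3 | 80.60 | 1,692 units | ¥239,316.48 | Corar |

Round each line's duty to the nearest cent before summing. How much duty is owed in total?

Line 1 (72.63, Orania, 1,182 liters, ¥293,254.20):
Base rate for 72.63 is ¥4.24/liter.
72.63 has an FTA preferential rate, but origin Orania is not Velovia; base rate stands.
Duty = 1,182 × ¥4.24 = ¥5,011.68.
Line 2 (97.94, Corar, 1,983 kg, ¥136,509.72):
Base rate for 97.94 is ¥1.26/kg.
Additional duty on 97.94 from Corar: +46.3% ad valorem. Applied ad valorem rate = 46.3%.
Duty = ¥136,509.72 × 46.3% + 1,983 × ¥1.26 = ¥65,702.58.
Line 3 (80.60, Corar, 1,692 units, ¥239,316.48):
Base rate for 80.60 is 8.5% + ¥1.83/unit.
Duty = ¥239,316.48 × 8.5% + 1,692 × ¥1.83 = ¥23,438.26.
Total = ¥5,011.68 + ¥65,702.58 + ¥23,438.26 = ¥94,152.52.

¥94,152.52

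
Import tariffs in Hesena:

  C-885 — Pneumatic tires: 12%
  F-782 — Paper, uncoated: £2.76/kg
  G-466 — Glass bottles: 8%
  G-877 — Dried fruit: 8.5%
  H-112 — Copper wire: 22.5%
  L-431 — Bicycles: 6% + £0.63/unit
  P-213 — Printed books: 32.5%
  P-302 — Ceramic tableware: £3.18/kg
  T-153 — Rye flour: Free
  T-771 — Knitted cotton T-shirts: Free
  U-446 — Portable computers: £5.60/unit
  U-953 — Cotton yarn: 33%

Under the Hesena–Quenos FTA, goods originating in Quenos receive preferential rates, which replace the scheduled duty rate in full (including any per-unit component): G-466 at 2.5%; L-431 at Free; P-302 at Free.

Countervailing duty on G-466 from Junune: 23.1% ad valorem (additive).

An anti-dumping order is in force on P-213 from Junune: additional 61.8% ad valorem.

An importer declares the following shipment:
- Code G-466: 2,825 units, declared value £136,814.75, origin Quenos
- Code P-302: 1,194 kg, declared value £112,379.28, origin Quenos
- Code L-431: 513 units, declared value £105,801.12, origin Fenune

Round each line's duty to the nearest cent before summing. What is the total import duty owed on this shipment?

£10,091.63

Line 1 (G-466, Quenos, 2,825 units, £136,814.75):
Base rate for G-466 is 8%.
Origin Quenos qualifies under the Hesena–Quenos agreement and G-466 is covered: preferential rate 2.5% applies instead.
The additional-duty order on G-466 targets Junune, not Quenos; it does not apply.
Duty = £136,814.75 × 2.5% = £3,420.37.
Line 2 (P-302, Quenos, 1,194 kg, £112,379.28):
Base rate for P-302 is £3.18/kg.
Origin Quenos qualifies under the Hesena–Quenos agreement and P-302 is covered: preferential rate Free applies instead.
Duty = £112,379.28 × 0% = £0.00.
Line 3 (L-431, Fenune, 513 units, £105,801.12):
Base rate for L-431 is 6% + £0.63/unit.
L-431 has an FTA preferential rate, but origin Fenune is not Quenos; base rate stands.
Duty = £105,801.12 × 6% + 513 × £0.63 = £6,671.26.
Total = £3,420.37 + £0.00 + £6,671.26 = £10,091.63.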